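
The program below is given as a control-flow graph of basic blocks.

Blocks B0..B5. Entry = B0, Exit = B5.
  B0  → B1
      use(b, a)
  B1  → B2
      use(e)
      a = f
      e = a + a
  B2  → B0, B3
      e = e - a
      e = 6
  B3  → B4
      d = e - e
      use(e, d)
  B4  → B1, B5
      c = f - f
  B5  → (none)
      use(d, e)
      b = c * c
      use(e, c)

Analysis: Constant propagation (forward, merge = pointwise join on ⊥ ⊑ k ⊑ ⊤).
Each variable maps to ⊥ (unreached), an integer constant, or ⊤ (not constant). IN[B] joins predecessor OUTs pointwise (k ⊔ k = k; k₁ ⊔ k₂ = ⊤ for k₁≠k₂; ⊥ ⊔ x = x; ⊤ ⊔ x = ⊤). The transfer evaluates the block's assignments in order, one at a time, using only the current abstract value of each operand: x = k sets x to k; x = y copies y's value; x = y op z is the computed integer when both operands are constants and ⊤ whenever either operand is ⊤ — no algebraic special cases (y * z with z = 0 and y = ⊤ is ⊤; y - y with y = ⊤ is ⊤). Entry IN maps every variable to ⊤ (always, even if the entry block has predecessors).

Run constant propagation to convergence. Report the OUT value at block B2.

Fixpoint table:
  B0: | IN=(all ⊤) | OUT=(all ⊤)
  B1: | IN=(all ⊤) | OUT=(all ⊤)
  B2: | IN=(all ⊤) | OUT={e:6; rest ⊤}
  B3: | IN={e:6; rest ⊤} | OUT={d:0, e:6; rest ⊤}
  B4: | IN={d:0, e:6; rest ⊤} | OUT={d:0, e:6; rest ⊤}
  B5: | IN={d:0, e:6; rest ⊤} | OUT={d:0, e:6; rest ⊤}

Merge at B2: IN[B2] = OUT[B1] = {a: ⊤, b: ⊤, c: ⊤, d: ⊤, e: ⊤, f: ⊤}
Applying B2's transfer function to that IN value gives OUT[B2] (row B2 above).

Answer: {a: ⊤, b: ⊤, c: ⊤, d: ⊤, e: 6, f: ⊤}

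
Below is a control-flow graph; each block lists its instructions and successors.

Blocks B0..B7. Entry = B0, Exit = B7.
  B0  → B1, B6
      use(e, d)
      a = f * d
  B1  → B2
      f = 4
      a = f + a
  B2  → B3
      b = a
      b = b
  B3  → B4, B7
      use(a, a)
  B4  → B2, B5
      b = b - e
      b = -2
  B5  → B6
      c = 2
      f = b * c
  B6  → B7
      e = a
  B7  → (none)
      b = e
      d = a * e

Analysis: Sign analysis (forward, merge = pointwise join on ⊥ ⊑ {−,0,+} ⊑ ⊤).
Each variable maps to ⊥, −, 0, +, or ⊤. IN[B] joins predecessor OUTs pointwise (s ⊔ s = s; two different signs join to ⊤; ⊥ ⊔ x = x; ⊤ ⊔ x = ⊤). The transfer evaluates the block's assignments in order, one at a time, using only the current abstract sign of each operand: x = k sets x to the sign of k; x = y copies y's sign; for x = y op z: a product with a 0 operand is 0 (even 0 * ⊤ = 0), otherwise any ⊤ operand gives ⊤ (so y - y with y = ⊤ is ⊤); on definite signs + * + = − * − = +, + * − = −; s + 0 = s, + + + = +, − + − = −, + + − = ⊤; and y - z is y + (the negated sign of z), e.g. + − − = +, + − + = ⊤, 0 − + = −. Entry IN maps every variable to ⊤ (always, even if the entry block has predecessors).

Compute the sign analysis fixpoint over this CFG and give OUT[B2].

Answer: {a: ⊤, b: ⊤, c: ⊤, d: ⊤, e: ⊤, f: +}

Derivation:
Fixpoint table:
  B0: | IN=(all ⊤) | OUT=(all ⊤)
  B1: | IN=(all ⊤) | OUT={f:+; rest ⊤}
  B2: | IN={f:+; rest ⊤} | OUT={f:+; rest ⊤}
  B3: | IN={f:+; rest ⊤} | OUT={f:+; rest ⊤}
  B4: | IN={f:+; rest ⊤} | OUT={b:-, f:+; rest ⊤}
  B5: | IN={b:-, f:+; rest ⊤} | OUT={b:-, c:+, f:-; rest ⊤}
  B6: | IN=(all ⊤) | OUT=(all ⊤)
  B7: | IN=(all ⊤) | OUT=(all ⊤)

Merge at B2: IN[B2] = OUT[B1] ⊔ OUT[B4] = {a: ⊤, b: ⊤, c: ⊤, d: ⊤, e: ⊤, f: +}
Applying B2's transfer function to that IN value gives OUT[B2] (row B2 above).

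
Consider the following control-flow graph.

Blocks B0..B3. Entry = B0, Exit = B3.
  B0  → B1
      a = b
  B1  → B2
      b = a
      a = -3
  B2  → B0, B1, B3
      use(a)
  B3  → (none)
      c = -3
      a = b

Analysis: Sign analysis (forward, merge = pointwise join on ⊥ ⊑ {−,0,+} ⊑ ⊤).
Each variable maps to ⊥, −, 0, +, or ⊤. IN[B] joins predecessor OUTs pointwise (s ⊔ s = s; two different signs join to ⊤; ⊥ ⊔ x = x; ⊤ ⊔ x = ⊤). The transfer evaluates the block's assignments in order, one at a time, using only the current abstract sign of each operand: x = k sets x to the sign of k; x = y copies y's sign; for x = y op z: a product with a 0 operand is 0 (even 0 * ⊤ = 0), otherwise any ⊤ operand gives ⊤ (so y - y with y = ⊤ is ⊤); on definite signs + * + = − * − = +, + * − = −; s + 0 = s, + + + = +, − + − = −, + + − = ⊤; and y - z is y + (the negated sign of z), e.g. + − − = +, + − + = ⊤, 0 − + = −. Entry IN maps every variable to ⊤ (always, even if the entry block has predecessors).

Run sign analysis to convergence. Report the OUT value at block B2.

Answer: {a: -, b: ⊤, c: ⊤, d: ⊤, e: ⊤, f: ⊤}

Trace:
Per-block solution:
  B0:  IN=(all ⊤)  OUT=(all ⊤)
  B1:  IN=(all ⊤)  OUT={a:-; rest ⊤}
  B2:  IN={a:-; rest ⊤}  OUT={a:-; rest ⊤}
  B3:  IN={a:-; rest ⊤}  OUT={c:-; rest ⊤}

Merge at B2: IN[B2] = OUT[B1] = {a: -, b: ⊤, c: ⊤, d: ⊤, e: ⊤, f: ⊤}
Applying B2's transfer function to that IN value gives OUT[B2] (row B2 above).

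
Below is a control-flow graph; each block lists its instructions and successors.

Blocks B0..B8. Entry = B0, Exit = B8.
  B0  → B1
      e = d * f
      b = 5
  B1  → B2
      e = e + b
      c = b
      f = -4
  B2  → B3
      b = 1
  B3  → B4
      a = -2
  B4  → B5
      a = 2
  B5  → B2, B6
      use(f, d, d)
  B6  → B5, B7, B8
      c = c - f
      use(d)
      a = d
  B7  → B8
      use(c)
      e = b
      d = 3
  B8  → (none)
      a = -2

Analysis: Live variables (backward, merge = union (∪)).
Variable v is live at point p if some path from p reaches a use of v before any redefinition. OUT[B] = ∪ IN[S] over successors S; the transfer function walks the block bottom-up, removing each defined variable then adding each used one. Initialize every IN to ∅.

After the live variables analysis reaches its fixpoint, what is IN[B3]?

Answer: {b, c, d, f}

Derivation:
Fixpoint table:
  B0: | IN={d, f} | OUT={b, d, e}
  B1: | IN={b, d, e} | OUT={c, d, f}
  B2: | IN={c, d, f} | OUT={b, c, d, f}
  B3: | IN={b, c, d, f} | OUT={b, c, d, f}
  B4: | IN={b, c, d, f} | OUT={b, c, d, f}
  B5: | IN={b, c, d, f} | OUT={b, c, d, f}
  B6: | IN={b, c, d, f} | OUT={b, c, d, f}
  B7: | IN={b, c} | OUT={}
  B8: | IN={} | OUT={}

Merge at B3: OUT[B3] = IN[B4] = {b, c, d, f}
Applying B3's transfer function to that OUT value gives IN[B3] (row B3 above).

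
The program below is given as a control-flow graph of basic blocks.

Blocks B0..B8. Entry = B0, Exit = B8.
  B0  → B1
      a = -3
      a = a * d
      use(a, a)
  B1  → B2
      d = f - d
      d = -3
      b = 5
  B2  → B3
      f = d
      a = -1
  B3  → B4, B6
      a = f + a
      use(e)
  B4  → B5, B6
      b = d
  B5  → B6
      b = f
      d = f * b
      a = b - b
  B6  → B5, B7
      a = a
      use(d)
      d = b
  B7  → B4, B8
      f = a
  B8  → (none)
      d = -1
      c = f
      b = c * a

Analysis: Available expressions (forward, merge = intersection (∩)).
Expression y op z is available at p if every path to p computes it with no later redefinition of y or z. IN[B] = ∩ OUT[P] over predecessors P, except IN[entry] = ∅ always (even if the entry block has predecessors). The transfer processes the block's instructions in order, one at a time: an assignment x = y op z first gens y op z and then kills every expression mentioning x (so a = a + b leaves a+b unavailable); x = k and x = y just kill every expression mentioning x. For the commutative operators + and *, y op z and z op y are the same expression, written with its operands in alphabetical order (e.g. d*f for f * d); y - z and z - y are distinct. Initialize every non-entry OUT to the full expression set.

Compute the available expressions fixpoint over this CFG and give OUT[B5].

Converged values:
  B0: | IN={} | OUT={}
  B1: | IN={} | OUT={}
  B2: | IN={} | OUT={}
  B3: | IN={} | OUT={}
  B4: | IN={} | OUT={}
  B5: | IN={} | OUT={b*f, b-b}
  B6: | IN={} | OUT={}
  B7: | IN={} | OUT={}
  B8: | IN={} | OUT={a*c}

Merge at B5: IN[B5] = OUT[B4] ∩ OUT[B6] = {}
Applying B5's transfer function to that IN value gives OUT[B5] (row B5 above).

Answer: {b*f, b-b}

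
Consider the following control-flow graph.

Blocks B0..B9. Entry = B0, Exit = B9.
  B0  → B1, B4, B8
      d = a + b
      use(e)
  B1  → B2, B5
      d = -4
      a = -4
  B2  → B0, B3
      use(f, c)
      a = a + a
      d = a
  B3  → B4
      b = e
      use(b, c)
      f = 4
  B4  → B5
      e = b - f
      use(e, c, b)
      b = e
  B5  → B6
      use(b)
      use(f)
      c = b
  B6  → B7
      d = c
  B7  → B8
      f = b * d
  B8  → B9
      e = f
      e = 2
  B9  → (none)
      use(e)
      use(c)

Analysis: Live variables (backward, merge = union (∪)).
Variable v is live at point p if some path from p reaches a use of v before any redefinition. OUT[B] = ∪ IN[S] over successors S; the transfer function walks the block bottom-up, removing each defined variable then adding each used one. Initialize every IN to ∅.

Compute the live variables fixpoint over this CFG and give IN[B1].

Converged values:
  B0:  IN={a, b, c, e, f}  OUT={b, c, e, f}
  B1:  IN={b, c, e, f}  OUT={a, b, c, e, f}
  B2:  IN={a, b, c, e, f}  OUT={a, b, c, e, f}
  B3:  IN={c, e}  OUT={b, c, f}
  B4:  IN={b, c, f}  OUT={b, f}
  B5:  IN={b, f}  OUT={b, c}
  B6:  IN={b, c}  OUT={b, c, d}
  B7:  IN={b, c, d}  OUT={c, f}
  B8:  IN={c, f}  OUT={c, e}
  B9:  IN={c, e}  OUT={}

Merge at B1: OUT[B1] = IN[B2] ⊔ IN[B5] = {a, b, c, e, f}
Applying B1's transfer function to that OUT value gives IN[B1] (row B1 above).

Answer: {b, c, e, f}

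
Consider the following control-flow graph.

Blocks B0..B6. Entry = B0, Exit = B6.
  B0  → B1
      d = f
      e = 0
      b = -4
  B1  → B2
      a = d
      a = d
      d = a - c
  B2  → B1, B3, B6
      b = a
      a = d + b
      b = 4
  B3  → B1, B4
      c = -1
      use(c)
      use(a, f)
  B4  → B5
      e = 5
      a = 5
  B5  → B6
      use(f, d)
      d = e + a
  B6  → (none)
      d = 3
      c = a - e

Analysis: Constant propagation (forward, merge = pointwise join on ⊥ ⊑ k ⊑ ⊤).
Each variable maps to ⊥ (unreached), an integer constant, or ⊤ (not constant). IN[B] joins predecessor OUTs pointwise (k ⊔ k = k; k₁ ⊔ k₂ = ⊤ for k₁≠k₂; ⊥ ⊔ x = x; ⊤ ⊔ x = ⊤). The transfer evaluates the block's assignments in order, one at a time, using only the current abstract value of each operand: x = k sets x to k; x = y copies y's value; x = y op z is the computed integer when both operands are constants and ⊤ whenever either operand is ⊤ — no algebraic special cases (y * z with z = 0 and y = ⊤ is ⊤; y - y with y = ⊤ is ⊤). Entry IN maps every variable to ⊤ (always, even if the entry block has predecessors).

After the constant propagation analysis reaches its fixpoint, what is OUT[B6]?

Answer: {a: ⊤, b: 4, c: ⊤, d: 3, e: ⊤, f: ⊤}

Derivation:
Per-block solution:
  B0: | IN=(all ⊤) | OUT={b:-4, e:0; rest ⊤}
  B1: | IN={e:0; rest ⊤} | OUT={e:0; rest ⊤}
  B2: | IN={e:0; rest ⊤} | OUT={b:4, e:0; rest ⊤}
  B3: | IN={b:4, e:0; rest ⊤} | OUT={b:4, c:-1, e:0; rest ⊤}
  B4: | IN={b:4, c:-1, e:0; rest ⊤} | OUT={a:5, b:4, c:-1, e:5; rest ⊤}
  B5: | IN={a:5, b:4, c:-1, e:5; rest ⊤} | OUT={a:5, b:4, c:-1, d:10, e:5; rest ⊤}
  B6: | IN={b:4; rest ⊤} | OUT={b:4, d:3; rest ⊤}

Merge at B6: IN[B6] = OUT[B2] ⊔ OUT[B5] = {a: ⊤, b: 4, c: ⊤, d: ⊤, e: ⊤, f: ⊤}
Applying B6's transfer function to that IN value gives OUT[B6] (row B6 above).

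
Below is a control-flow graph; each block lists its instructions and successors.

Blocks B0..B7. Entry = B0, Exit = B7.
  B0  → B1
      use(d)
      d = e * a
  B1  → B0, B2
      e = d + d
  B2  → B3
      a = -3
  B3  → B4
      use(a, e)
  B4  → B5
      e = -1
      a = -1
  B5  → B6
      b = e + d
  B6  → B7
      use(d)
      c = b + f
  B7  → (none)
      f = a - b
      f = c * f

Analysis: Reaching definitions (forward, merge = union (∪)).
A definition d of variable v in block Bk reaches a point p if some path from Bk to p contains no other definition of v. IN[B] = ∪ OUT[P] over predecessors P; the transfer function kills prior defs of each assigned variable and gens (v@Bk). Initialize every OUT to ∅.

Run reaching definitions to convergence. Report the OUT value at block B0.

Fixpoint table:
  B0: | IN={d@B0, e@B1} | OUT={d@B0, e@B1}
  B1: | IN={d@B0, e@B1} | OUT={d@B0, e@B1}
  B2: | IN={d@B0, e@B1} | OUT={a@B2, d@B0, e@B1}
  B3: | IN={a@B2, d@B0, e@B1} | OUT={a@B2, d@B0, e@B1}
  B4: | IN={a@B2, d@B0, e@B1} | OUT={a@B4, d@B0, e@B4}
  B5: | IN={a@B4, d@B0, e@B4} | OUT={a@B4, b@B5, d@B0, e@B4}
  B6: | IN={a@B4, b@B5, d@B0, e@B4} | OUT={a@B4, b@B5, c@B6, d@B0, e@B4}
  B7: | IN={a@B4, b@B5, c@B6, d@B0, e@B4} | OUT={a@B4, b@B5, c@B6, d@B0, e@B4, f@B7}

Merge at B0 (entry node, so the boundary value {} is joined with the incoming edge(s)): IN[B0] = {} ⊔ OUT[B1] = {d@B0, e@B1}
Applying B0's transfer function to that IN value gives OUT[B0] (row B0 above).

Answer: {d@B0, e@B1}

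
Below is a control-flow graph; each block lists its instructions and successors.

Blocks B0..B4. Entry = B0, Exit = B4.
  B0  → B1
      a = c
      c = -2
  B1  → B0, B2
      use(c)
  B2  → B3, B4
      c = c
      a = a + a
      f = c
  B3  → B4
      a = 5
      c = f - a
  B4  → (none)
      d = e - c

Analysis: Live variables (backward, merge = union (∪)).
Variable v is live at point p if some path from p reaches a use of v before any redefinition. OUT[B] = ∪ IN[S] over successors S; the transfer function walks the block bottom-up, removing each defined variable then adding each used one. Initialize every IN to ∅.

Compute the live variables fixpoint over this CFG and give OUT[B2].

Answer: {c, e, f}

Trace:
Per-block solution:
  B0: | IN={c, e} | OUT={a, c, e}
  B1: | IN={a, c, e} | OUT={a, c, e}
  B2: | IN={a, c, e} | OUT={c, e, f}
  B3: | IN={e, f} | OUT={c, e}
  B4: | IN={c, e} | OUT={}

Merge at B2: OUT[B2] = IN[B3] ⊔ IN[B4] = {c, e, f}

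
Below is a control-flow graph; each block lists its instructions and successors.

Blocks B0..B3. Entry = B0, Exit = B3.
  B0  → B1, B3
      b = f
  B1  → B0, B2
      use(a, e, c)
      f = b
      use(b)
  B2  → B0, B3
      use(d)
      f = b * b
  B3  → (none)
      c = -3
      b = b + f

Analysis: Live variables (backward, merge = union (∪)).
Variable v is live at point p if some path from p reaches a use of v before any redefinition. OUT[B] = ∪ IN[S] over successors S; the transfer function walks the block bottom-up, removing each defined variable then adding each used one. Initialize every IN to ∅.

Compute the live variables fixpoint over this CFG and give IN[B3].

Answer: {b, f}

Working:
Fixpoint table:
  B0:   IN={a, c, d, e, f}   OUT={a, b, c, d, e, f}
  B1:   IN={a, b, c, d, e}   OUT={a, b, c, d, e, f}
  B2:   IN={a, b, c, d, e}   OUT={a, b, c, d, e, f}
  B3:   IN={b, f}   OUT={}

B3 is the boundary node: OUT[B3] = {}
Applying B3's transfer function to that OUT value gives IN[B3] (row B3 above).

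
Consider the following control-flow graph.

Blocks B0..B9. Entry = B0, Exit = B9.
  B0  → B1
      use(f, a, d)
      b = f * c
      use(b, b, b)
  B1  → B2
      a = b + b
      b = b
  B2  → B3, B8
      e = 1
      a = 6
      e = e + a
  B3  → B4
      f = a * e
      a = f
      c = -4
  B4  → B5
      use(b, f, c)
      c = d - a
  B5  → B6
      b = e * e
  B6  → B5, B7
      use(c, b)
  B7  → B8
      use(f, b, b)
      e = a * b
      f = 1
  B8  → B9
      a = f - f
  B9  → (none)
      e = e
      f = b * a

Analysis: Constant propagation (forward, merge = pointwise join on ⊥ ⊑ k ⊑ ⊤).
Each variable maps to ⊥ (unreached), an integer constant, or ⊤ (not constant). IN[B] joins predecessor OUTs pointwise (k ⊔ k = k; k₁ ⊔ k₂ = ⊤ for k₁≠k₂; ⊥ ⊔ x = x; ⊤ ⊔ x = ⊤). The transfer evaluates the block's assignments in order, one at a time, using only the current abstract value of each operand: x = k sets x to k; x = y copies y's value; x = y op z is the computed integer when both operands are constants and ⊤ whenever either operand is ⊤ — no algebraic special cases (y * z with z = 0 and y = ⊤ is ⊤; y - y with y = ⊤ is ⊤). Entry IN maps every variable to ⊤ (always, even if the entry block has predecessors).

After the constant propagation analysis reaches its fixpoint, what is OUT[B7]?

Per-block solution:
  B0: | IN=(all ⊤) | OUT=(all ⊤)
  B1: | IN=(all ⊤) | OUT=(all ⊤)
  B2: | IN=(all ⊤) | OUT={a:6, e:7; rest ⊤}
  B3: | IN={a:6, e:7; rest ⊤} | OUT={a:42, c:-4, e:7, f:42; rest ⊤}
  B4: | IN={a:42, c:-4, e:7, f:42; rest ⊤} | OUT={a:42, e:7, f:42; rest ⊤}
  B5: | IN={a:42, e:7, f:42; rest ⊤} | OUT={a:42, b:49, e:7, f:42; rest ⊤}
  B6: | IN={a:42, b:49, e:7, f:42; rest ⊤} | OUT={a:42, b:49, e:7, f:42; rest ⊤}
  B7: | IN={a:42, b:49, e:7, f:42; rest ⊤} | OUT={a:42, b:49, e:2058, f:1; rest ⊤}
  B8: | IN=(all ⊤) | OUT=(all ⊤)
  B9: | IN=(all ⊤) | OUT=(all ⊤)

Merge at B7: IN[B7] = OUT[B6] = {a: 42, b: 49, c: ⊤, d: ⊤, e: 7, f: 42}
Applying B7's transfer function to that IN value gives OUT[B7] (row B7 above).

Answer: {a: 42, b: 49, c: ⊤, d: ⊤, e: 2058, f: 1}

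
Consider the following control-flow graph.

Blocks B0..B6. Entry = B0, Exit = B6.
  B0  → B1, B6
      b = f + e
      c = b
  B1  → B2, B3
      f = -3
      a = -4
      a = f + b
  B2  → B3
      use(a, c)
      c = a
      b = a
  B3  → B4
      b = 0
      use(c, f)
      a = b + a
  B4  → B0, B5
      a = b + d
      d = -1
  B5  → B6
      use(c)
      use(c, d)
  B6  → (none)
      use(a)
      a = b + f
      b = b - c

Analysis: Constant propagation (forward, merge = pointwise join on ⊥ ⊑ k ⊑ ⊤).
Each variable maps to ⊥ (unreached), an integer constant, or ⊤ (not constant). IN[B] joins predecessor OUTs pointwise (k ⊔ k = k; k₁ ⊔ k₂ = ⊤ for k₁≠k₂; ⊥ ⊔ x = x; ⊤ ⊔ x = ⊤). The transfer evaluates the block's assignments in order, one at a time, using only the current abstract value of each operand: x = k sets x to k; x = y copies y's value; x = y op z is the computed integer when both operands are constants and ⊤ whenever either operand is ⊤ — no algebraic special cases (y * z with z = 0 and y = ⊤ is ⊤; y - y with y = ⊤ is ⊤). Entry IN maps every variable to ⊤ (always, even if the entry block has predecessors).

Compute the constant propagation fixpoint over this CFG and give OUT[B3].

Per-block solution:
  B0: | IN=(all ⊤) | OUT=(all ⊤)
  B1: | IN=(all ⊤) | OUT={f:-3; rest ⊤}
  B2: | IN={f:-3; rest ⊤} | OUT={f:-3; rest ⊤}
  B3: | IN={f:-3; rest ⊤} | OUT={b:0, f:-3; rest ⊤}
  B4: | IN={b:0, f:-3; rest ⊤} | OUT={b:0, d:-1, f:-3; rest ⊤}
  B5: | IN={b:0, d:-1, f:-3; rest ⊤} | OUT={b:0, d:-1, f:-3; rest ⊤}
  B6: | IN=(all ⊤) | OUT=(all ⊤)

Merge at B3: IN[B3] = OUT[B1] ⊔ OUT[B2] = {a: ⊤, b: ⊤, c: ⊤, d: ⊤, e: ⊤, f: -3}
Applying B3's transfer function to that IN value gives OUT[B3] (row B3 above).

Answer: {a: ⊤, b: 0, c: ⊤, d: ⊤, e: ⊤, f: -3}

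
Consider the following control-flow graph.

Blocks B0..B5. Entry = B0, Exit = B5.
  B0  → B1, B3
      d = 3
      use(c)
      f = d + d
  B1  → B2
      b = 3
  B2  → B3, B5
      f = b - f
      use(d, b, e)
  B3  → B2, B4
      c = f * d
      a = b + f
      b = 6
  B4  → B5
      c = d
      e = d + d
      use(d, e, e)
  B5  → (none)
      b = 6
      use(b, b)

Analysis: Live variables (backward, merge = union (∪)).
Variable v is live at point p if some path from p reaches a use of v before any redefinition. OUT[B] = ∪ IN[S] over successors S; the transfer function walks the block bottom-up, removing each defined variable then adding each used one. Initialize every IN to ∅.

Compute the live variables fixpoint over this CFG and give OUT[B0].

Answer: {b, d, e, f}

Working:
Fixpoint table:
  B0:   IN={b, c, e}   OUT={b, d, e, f}
  B1:   IN={d, e, f}   OUT={b, d, e, f}
  B2:   IN={b, d, e, f}   OUT={b, d, e, f}
  B3:   IN={b, d, e, f}   OUT={b, d, e, f}
  B4:   IN={d}   OUT={}
  B5:   IN={}   OUT={}

Merge at B0: OUT[B0] = IN[B1] ⊔ IN[B3] = {b, d, e, f}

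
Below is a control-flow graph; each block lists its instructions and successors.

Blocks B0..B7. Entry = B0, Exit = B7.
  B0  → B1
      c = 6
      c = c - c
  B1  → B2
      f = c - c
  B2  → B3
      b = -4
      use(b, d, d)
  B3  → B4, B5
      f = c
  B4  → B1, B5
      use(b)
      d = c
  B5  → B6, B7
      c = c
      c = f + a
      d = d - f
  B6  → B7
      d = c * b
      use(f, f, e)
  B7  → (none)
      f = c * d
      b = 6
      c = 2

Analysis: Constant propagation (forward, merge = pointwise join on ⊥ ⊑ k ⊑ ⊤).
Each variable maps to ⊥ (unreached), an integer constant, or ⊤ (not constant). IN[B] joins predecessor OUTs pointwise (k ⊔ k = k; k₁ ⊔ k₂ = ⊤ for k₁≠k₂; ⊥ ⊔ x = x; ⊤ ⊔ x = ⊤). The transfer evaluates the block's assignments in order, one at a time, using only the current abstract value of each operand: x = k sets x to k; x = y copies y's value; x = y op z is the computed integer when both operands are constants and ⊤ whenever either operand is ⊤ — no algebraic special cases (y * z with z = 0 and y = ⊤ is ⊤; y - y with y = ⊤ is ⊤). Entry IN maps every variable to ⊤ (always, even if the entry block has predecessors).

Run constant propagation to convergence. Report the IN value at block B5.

Answer: {a: ⊤, b: -4, c: 0, d: ⊤, e: ⊤, f: 0}

Working:
Fixpoint table:
  B0: | IN=(all ⊤) | OUT={c:0; rest ⊤}
  B1: | IN={c:0; rest ⊤} | OUT={c:0, f:0; rest ⊤}
  B2: | IN={c:0, f:0; rest ⊤} | OUT={b:-4, c:0, f:0; rest ⊤}
  B3: | IN={b:-4, c:0, f:0; rest ⊤} | OUT={b:-4, c:0, f:0; rest ⊤}
  B4: | IN={b:-4, c:0, f:0; rest ⊤} | OUT={b:-4, c:0, d:0, f:0; rest ⊤}
  B5: | IN={b:-4, c:0, f:0; rest ⊤} | OUT={b:-4, f:0; rest ⊤}
  B6: | IN={b:-4, f:0; rest ⊤} | OUT={b:-4, f:0; rest ⊤}
  B7: | IN={b:-4, f:0; rest ⊤} | OUT={b:6, c:2; rest ⊤}

Merge at B5: IN[B5] = OUT[B3] ⊔ OUT[B4] = {a: ⊤, b: -4, c: 0, d: ⊤, e: ⊤, f: 0}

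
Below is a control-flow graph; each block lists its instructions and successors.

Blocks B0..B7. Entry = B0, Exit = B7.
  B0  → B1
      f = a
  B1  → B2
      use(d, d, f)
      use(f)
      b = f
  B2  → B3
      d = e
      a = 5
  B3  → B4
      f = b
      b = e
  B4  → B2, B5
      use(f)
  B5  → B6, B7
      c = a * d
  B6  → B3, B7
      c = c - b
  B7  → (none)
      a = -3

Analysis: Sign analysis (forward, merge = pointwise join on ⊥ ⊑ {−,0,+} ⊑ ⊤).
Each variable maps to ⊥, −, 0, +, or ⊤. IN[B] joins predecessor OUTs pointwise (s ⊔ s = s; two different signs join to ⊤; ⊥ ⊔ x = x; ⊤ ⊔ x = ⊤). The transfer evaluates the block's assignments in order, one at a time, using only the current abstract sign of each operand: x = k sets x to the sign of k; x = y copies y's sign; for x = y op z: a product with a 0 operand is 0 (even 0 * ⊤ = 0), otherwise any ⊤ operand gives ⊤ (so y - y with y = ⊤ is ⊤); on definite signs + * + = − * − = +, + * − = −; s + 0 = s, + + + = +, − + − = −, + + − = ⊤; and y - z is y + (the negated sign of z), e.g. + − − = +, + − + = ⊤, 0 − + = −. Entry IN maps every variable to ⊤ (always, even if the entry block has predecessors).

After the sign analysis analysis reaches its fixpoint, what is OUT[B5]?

Per-block solution:
  B0:  IN=(all ⊤)  OUT=(all ⊤)
  B1:  IN=(all ⊤)  OUT=(all ⊤)
  B2:  IN=(all ⊤)  OUT={a:+; rest ⊤}
  B3:  IN={a:+; rest ⊤}  OUT={a:+; rest ⊤}
  B4:  IN={a:+; rest ⊤}  OUT={a:+; rest ⊤}
  B5:  IN={a:+; rest ⊤}  OUT={a:+; rest ⊤}
  B6:  IN={a:+; rest ⊤}  OUT={a:+; rest ⊤}
  B7:  IN={a:+; rest ⊤}  OUT={a:-; rest ⊤}

Merge at B5: IN[B5] = OUT[B4] = {a: +, b: ⊤, c: ⊤, d: ⊤, e: ⊤, f: ⊤}
Applying B5's transfer function to that IN value gives OUT[B5] (row B5 above).

Answer: {a: +, b: ⊤, c: ⊤, d: ⊤, e: ⊤, f: ⊤}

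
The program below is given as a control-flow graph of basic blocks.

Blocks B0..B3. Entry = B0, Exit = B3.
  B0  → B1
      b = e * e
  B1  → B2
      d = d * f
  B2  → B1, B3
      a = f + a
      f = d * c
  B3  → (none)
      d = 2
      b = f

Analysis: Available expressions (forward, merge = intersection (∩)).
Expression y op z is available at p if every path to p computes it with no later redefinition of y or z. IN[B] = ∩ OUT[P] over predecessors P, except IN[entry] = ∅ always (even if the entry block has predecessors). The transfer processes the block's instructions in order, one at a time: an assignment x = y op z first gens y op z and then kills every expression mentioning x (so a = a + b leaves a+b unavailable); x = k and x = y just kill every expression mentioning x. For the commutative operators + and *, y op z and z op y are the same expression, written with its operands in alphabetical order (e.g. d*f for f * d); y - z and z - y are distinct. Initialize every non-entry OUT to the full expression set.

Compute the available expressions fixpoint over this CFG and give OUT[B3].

Per-block solution:
  B0:   IN={}   OUT={e*e}
  B1:   IN={e*e}   OUT={e*e}
  B2:   IN={e*e}   OUT={c*d, e*e}
  B3:   IN={c*d, e*e}   OUT={e*e}

Merge at B3: IN[B3] = OUT[B2] = {c*d, e*e}
Applying B3's transfer function to that IN value gives OUT[B3] (row B3 above).

Answer: {e*e}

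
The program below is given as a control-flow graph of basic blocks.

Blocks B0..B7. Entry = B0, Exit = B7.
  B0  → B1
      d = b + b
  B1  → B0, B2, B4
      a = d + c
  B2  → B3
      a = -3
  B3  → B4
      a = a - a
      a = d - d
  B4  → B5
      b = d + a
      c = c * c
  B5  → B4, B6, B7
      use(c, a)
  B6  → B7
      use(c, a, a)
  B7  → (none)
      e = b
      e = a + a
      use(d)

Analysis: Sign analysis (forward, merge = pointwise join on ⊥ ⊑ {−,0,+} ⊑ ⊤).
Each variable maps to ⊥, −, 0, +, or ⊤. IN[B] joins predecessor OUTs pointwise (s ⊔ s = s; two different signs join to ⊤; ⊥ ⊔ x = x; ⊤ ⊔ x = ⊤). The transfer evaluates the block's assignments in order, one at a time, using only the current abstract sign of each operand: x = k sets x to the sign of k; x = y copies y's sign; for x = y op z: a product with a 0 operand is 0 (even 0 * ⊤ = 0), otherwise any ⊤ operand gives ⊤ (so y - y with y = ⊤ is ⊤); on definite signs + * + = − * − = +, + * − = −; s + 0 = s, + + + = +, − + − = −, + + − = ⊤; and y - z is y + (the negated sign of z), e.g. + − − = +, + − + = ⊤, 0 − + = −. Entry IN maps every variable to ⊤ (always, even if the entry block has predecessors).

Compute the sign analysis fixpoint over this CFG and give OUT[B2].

Answer: {a: -, b: ⊤, c: ⊤, d: ⊤, e: ⊤, f: ⊤}

Working:
Per-block solution:
  B0: | IN=(all ⊤) | OUT=(all ⊤)
  B1: | IN=(all ⊤) | OUT=(all ⊤)
  B2: | IN=(all ⊤) | OUT={a:-; rest ⊤}
  B3: | IN={a:-; rest ⊤} | OUT=(all ⊤)
  B4: | IN=(all ⊤) | OUT=(all ⊤)
  B5: | IN=(all ⊤) | OUT=(all ⊤)
  B6: | IN=(all ⊤) | OUT=(all ⊤)
  B7: | IN=(all ⊤) | OUT=(all ⊤)

Merge at B2: IN[B2] = OUT[B1] = {a: ⊤, b: ⊤, c: ⊤, d: ⊤, e: ⊤, f: ⊤}
Applying B2's transfer function to that IN value gives OUT[B2] (row B2 above).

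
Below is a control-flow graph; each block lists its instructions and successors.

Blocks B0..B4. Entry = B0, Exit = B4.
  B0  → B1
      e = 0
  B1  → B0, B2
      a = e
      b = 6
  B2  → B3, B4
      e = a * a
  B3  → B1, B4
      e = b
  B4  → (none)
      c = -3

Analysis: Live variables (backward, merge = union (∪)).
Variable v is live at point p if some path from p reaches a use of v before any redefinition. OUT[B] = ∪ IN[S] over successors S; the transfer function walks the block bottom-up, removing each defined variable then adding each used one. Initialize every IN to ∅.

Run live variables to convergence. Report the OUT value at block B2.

Fixpoint table:
  B0:  IN={}  OUT={e}
  B1:  IN={e}  OUT={a, b}
  B2:  IN={a, b}  OUT={b}
  B3:  IN={b}  OUT={e}
  B4:  IN={}  OUT={}

Merge at B2: OUT[B2] = IN[B3] ⊔ IN[B4] = {b}

Answer: {b}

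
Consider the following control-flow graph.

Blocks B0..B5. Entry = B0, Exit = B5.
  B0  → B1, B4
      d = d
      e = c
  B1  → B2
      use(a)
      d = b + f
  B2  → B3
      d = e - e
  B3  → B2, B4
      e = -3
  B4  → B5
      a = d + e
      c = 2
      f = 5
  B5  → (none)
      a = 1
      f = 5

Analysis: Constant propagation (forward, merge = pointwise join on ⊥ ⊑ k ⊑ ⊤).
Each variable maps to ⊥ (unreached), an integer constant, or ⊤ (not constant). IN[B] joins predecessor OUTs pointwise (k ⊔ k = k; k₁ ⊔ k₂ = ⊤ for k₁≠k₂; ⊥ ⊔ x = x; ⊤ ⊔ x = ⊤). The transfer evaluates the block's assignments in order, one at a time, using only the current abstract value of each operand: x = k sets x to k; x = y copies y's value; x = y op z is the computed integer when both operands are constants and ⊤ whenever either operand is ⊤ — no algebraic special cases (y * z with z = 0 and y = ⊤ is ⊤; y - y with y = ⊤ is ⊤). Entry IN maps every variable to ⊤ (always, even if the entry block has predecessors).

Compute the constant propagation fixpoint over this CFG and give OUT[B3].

Answer: {a: ⊤, b: ⊤, c: ⊤, d: ⊤, e: -3, f: ⊤}

Derivation:
Converged values:
  B0: | IN=(all ⊤) | OUT=(all ⊤)
  B1: | IN=(all ⊤) | OUT=(all ⊤)
  B2: | IN=(all ⊤) | OUT=(all ⊤)
  B3: | IN=(all ⊤) | OUT={e:-3; rest ⊤}
  B4: | IN=(all ⊤) | OUT={c:2, f:5; rest ⊤}
  B5: | IN={c:2, f:5; rest ⊤} | OUT={a:1, c:2, f:5; rest ⊤}

Merge at B3: IN[B3] = OUT[B2] = {a: ⊤, b: ⊤, c: ⊤, d: ⊤, e: ⊤, f: ⊤}
Applying B3's transfer function to that IN value gives OUT[B3] (row B3 above).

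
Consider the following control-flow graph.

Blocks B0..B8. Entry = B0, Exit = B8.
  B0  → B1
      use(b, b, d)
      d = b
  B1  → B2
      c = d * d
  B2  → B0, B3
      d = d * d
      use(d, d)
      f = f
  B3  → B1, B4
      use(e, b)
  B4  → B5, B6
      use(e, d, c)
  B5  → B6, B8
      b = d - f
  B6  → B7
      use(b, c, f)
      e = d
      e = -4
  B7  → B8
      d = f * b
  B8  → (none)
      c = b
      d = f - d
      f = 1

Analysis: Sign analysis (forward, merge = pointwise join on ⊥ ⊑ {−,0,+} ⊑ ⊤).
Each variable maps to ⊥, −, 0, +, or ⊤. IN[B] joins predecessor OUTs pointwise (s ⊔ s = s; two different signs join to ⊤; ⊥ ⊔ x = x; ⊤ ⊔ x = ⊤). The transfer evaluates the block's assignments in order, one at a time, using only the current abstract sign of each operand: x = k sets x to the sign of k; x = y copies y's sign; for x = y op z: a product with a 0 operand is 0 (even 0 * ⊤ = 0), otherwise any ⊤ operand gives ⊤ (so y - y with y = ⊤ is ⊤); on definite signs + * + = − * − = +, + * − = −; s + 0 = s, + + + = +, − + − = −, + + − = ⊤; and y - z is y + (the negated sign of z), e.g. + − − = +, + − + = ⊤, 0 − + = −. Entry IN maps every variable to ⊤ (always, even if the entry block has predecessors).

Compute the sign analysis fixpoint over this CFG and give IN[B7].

Answer: {a: ⊤, b: ⊤, c: ⊤, d: ⊤, e: -, f: ⊤}

Working:
Per-block solution:
  B0:  IN=(all ⊤)  OUT=(all ⊤)
  B1:  IN=(all ⊤)  OUT=(all ⊤)
  B2:  IN=(all ⊤)  OUT=(all ⊤)
  B3:  IN=(all ⊤)  OUT=(all ⊤)
  B4:  IN=(all ⊤)  OUT=(all ⊤)
  B5:  IN=(all ⊤)  OUT=(all ⊤)
  B6:  IN=(all ⊤)  OUT={e:-; rest ⊤}
  B7:  IN={e:-; rest ⊤}  OUT={e:-; rest ⊤}
  B8:  IN=(all ⊤)  OUT={f:+; rest ⊤}

Merge at B7: IN[B7] = OUT[B6] = {a: ⊤, b: ⊤, c: ⊤, d: ⊤, e: -, f: ⊤}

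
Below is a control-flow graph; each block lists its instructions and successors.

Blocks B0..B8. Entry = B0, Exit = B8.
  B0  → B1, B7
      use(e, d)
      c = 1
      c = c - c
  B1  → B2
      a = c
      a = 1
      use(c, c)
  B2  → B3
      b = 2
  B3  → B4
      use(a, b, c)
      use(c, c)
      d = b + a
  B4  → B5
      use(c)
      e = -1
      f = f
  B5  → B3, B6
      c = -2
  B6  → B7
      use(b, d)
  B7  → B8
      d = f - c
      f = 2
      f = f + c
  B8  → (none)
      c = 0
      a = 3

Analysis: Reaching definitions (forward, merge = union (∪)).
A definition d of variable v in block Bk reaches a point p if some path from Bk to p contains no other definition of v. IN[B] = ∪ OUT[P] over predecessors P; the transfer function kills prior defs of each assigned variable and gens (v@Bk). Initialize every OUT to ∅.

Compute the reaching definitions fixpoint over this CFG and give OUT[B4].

Converged values:
  B0:  IN={}  OUT={c@B0}
  B1:  IN={c@B0}  OUT={a@B1, c@B0}
  B2:  IN={a@B1, c@B0}  OUT={a@B1, b@B2, c@B0}
  B3:  IN={a@B1, b@B2, c@B0, c@B5, d@B3, e@B4, f@B4}  OUT={a@B1, b@B2, c@B0, c@B5, d@B3, e@B4, f@B4}
  B4:  IN={a@B1, b@B2, c@B0, c@B5, d@B3, e@B4, f@B4}  OUT={a@B1, b@B2, c@B0, c@B5, d@B3, e@B4, f@B4}
  B5:  IN={a@B1, b@B2, c@B0, c@B5, d@B3, e@B4, f@B4}  OUT={a@B1, b@B2, c@B5, d@B3, e@B4, f@B4}
  B6:  IN={a@B1, b@B2, c@B5, d@B3, e@B4, f@B4}  OUT={a@B1, b@B2, c@B5, d@B3, e@B4, f@B4}
  B7:  IN={a@B1, b@B2, c@B0, c@B5, d@B3, e@B4, f@B4}  OUT={a@B1, b@B2, c@B0, c@B5, d@B7, e@B4, f@B7}
  B8:  IN={a@B1, b@B2, c@B0, c@B5, d@B7, e@B4, f@B7}  OUT={a@B8, b@B2, c@B8, d@B7, e@B4, f@B7}

Merge at B4: IN[B4] = OUT[B3] = {a@B1, b@B2, c@B0, c@B5, d@B3, e@B4, f@B4}
Applying B4's transfer function to that IN value gives OUT[B4] (row B4 above).

Answer: {a@B1, b@B2, c@B0, c@B5, d@B3, e@B4, f@B4}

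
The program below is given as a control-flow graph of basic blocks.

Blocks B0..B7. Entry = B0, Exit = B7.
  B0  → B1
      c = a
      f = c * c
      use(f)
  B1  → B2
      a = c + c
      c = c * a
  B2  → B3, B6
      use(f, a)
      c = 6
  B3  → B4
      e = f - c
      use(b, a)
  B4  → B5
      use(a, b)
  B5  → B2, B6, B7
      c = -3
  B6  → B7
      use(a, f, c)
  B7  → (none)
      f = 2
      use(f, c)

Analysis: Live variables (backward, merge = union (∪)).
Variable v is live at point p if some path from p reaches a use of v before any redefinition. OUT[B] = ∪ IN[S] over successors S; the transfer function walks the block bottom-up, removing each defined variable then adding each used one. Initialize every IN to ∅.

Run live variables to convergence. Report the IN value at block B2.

Fixpoint table:
  B0:  IN={a, b}  OUT={b, c, f}
  B1:  IN={b, c, f}  OUT={a, b, f}
  B2:  IN={a, b, f}  OUT={a, b, c, f}
  B3:  IN={a, b, c, f}  OUT={a, b, f}
  B4:  IN={a, b, f}  OUT={a, b, f}
  B5:  IN={a, b, f}  OUT={a, b, c, f}
  B6:  IN={a, c, f}  OUT={c}
  B7:  IN={c}  OUT={}

Merge at B2: OUT[B2] = IN[B3] ⊔ IN[B6] = {a, b, c, f}
Applying B2's transfer function to that OUT value gives IN[B2] (row B2 above).

Answer: {a, b, f}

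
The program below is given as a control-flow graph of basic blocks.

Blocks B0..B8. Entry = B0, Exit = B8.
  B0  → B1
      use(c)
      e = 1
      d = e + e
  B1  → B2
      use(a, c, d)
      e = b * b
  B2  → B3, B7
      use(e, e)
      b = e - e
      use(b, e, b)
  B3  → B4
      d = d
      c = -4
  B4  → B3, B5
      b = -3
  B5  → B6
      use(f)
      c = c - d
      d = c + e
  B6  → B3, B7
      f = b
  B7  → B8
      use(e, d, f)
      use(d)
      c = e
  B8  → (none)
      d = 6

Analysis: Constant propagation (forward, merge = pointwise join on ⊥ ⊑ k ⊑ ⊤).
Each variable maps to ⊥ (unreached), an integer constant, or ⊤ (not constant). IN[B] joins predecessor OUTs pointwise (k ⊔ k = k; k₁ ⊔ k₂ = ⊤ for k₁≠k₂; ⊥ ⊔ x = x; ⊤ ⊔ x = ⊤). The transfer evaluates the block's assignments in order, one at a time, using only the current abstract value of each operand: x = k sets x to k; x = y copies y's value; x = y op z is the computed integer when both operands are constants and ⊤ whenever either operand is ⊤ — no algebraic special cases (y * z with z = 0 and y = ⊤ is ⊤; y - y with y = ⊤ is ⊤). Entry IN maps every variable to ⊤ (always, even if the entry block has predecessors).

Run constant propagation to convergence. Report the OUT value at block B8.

Converged values:
  B0: | IN=(all ⊤) | OUT={d:2, e:1; rest ⊤}
  B1: | IN={d:2, e:1; rest ⊤} | OUT={d:2; rest ⊤}
  B2: | IN={d:2; rest ⊤} | OUT={d:2; rest ⊤}
  B3: | IN=(all ⊤) | OUT={c:-4; rest ⊤}
  B4: | IN={c:-4; rest ⊤} | OUT={b:-3, c:-4; rest ⊤}
  B5: | IN={b:-3, c:-4; rest ⊤} | OUT={b:-3; rest ⊤}
  B6: | IN={b:-3; rest ⊤} | OUT={b:-3, f:-3; rest ⊤}
  B7: | IN=(all ⊤) | OUT=(all ⊤)
  B8: | IN=(all ⊤) | OUT={d:6; rest ⊤}

Merge at B8: IN[B8] = OUT[B7] = {a: ⊤, b: ⊤, c: ⊤, d: ⊤, e: ⊤, f: ⊤}
Applying B8's transfer function to that IN value gives OUT[B8] (row B8 above).

Answer: {a: ⊤, b: ⊤, c: ⊤, d: 6, e: ⊤, f: ⊤}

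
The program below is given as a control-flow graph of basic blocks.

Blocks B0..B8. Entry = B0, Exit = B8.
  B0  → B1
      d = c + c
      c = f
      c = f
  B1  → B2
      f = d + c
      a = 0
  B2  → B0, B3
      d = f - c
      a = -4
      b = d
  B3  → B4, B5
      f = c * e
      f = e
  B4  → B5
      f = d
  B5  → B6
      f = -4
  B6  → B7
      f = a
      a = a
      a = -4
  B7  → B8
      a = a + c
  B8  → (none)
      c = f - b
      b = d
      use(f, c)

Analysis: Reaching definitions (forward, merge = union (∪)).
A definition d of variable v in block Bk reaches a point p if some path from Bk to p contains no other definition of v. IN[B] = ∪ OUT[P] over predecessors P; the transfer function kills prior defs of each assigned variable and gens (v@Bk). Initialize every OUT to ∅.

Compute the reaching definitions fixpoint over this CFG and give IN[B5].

Answer: {a@B2, b@B2, c@B0, d@B2, f@B3, f@B4}

Trace:
Per-block solution:
  B0:   IN={a@B2, b@B2, c@B0, d@B2, f@B1}   OUT={a@B2, b@B2, c@B0, d@B0, f@B1}
  B1:   IN={a@B2, b@B2, c@B0, d@B0, f@B1}   OUT={a@B1, b@B2, c@B0, d@B0, f@B1}
  B2:   IN={a@B1, b@B2, c@B0, d@B0, f@B1}   OUT={a@B2, b@B2, c@B0, d@B2, f@B1}
  B3:   IN={a@B2, b@B2, c@B0, d@B2, f@B1}   OUT={a@B2, b@B2, c@B0, d@B2, f@B3}
  B4:   IN={a@B2, b@B2, c@B0, d@B2, f@B3}   OUT={a@B2, b@B2, c@B0, d@B2, f@B4}
  B5:   IN={a@B2, b@B2, c@B0, d@B2, f@B3, f@B4}   OUT={a@B2, b@B2, c@B0, d@B2, f@B5}
  B6:   IN={a@B2, b@B2, c@B0, d@B2, f@B5}   OUT={a@B6, b@B2, c@B0, d@B2, f@B6}
  B7:   IN={a@B6, b@B2, c@B0, d@B2, f@B6}   OUT={a@B7, b@B2, c@B0, d@B2, f@B6}
  B8:   IN={a@B7, b@B2, c@B0, d@B2, f@B6}   OUT={a@B7, b@B8, c@B8, d@B2, f@B6}

Merge at B5: IN[B5] = OUT[B3] ⊔ OUT[B4] = {a@B2, b@B2, c@B0, d@B2, f@B3, f@B4}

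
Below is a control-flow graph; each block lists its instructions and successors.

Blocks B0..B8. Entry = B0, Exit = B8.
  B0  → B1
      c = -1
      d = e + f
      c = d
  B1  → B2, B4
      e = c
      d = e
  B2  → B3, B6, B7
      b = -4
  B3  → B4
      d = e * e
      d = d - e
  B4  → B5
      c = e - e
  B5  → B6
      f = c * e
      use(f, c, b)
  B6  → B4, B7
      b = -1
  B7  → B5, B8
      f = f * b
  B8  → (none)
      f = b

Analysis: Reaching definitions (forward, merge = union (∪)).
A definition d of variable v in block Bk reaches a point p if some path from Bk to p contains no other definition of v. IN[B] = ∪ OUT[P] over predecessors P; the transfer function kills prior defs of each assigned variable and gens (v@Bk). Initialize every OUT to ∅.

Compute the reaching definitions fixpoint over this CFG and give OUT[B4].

Per-block solution:
  B0:   IN={}   OUT={c@B0, d@B0}
  B1:   IN={c@B0, d@B0}   OUT={c@B0, d@B1, e@B1}
  B2:   IN={c@B0, d@B1, e@B1}   OUT={b@B2, c@B0, d@B1, e@B1}
  B3:   IN={b@B2, c@B0, d@B1, e@B1}   OUT={b@B2, c@B0, d@B3, e@B1}
  B4:   IN={b@B2, b@B6, c@B0, c@B4, d@B1, d@B3, e@B1, f@B5}   OUT={b@B2, b@B6, c@B4, d@B1, d@B3, e@B1, f@B5}
  B5:   IN={b@B2, b@B6, c@B0, c@B4, d@B1, d@B3, e@B1, f@B5, f@B7}   OUT={b@B2, b@B6, c@B0, c@B4, d@B1, d@B3, e@B1, f@B5}
  B6:   IN={b@B2, b@B6, c@B0, c@B4, d@B1, d@B3, e@B1, f@B5}   OUT={b@B6, c@B0, c@B4, d@B1, d@B3, e@B1, f@B5}
  B7:   IN={b@B2, b@B6, c@B0, c@B4, d@B1, d@B3, e@B1, f@B5}   OUT={b@B2, b@B6, c@B0, c@B4, d@B1, d@B3, e@B1, f@B7}
  B8:   IN={b@B2, b@B6, c@B0, c@B4, d@B1, d@B3, e@B1, f@B7}   OUT={b@B2, b@B6, c@B0, c@B4, d@B1, d@B3, e@B1, f@B8}

Merge at B4: IN[B4] = OUT[B1] ⊔ OUT[B3] ⊔ OUT[B6] = {b@B2, b@B6, c@B0, c@B4, d@B1, d@B3, e@B1, f@B5}
Applying B4's transfer function to that IN value gives OUT[B4] (row B4 above).

Answer: {b@B2, b@B6, c@B4, d@B1, d@B3, e@B1, f@B5}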